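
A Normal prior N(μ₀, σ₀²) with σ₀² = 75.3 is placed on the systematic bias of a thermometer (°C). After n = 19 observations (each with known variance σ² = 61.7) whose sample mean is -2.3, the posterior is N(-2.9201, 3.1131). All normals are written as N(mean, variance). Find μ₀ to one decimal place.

The posterior mean is a precision-weighted average: μ_n = (τ₀μ₀ + τ_data·x̄)/(τ₀+τ_data), with τ₀=1/σ₀² and τ_data=n/σ².
Here τ₀ = 1/75.3 = 0.013280 and τ_data = 19/61.7 = 0.307942, so τ_n = 0.321222.
Rearranging for μ₀: μ₀ = (μ_n·τ_n − τ_data·x̄)/τ₀ = (-2.9201·0.321222 − 0.307942·-2.3) / 0.013280 = -0.229734/0.013280 ≈ -17.3.

μ₀ = -17.3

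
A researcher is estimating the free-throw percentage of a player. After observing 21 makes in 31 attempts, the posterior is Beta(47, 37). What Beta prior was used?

Beta is conjugate to the binomial likelihood: posterior = Beta(α+s, β+f).
Subtract the data counts: 47−21=26, 37−10=27.

Beta(26, 27)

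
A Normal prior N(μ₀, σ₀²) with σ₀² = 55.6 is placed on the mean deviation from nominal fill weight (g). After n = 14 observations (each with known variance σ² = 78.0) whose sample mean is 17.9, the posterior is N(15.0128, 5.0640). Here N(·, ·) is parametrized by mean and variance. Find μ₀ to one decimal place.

μ₀ = -13.8

With known observation variance, the Normal–Normal posterior has precision τ_n = τ₀ + n/σ² and mean μ_n = (τ₀μ₀ + (n/σ²)x̄)/τ_n.
Here τ₀ = 1/55.6 = 0.017986 and τ_data = 14/78.0 = 0.179487, so τ_n = 0.197473.
Rearranging for μ₀: μ₀ = (μ_n·τ_n − τ_data·x̄)/τ₀ = (15.0128·0.197473 − 0.179487·17.9) / 0.017986 = -0.248195/0.017986 ≈ -13.8.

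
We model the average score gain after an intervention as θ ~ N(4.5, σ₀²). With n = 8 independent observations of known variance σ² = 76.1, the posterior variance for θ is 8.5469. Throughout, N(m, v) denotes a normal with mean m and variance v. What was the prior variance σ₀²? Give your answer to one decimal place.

σ₀² = 84.2

Posterior precision equals prior precision plus data precision: 1/σ_n² = 1/σ₀² + n/σ².
So 1/σ₀² = 1/8.5469 − 8/76.1 = 0.117001 − 0.105125 = 0.011876.
Hence σ₀² = 1/0.011876 ≈ 84.2.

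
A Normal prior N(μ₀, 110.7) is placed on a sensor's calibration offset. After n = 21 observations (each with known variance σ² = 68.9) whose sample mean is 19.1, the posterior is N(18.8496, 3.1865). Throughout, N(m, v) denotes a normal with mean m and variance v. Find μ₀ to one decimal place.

μ₀ = 10.4

With known observation variance, the Normal–Normal posterior has precision τ_n = τ₀ + n/σ² and mean μ_n = (τ₀μ₀ + (n/σ²)x̄)/τ_n.
Here τ₀ = 1/110.7 = 0.009033 and τ_data = 21/68.9 = 0.304790, so τ_n = 0.313823.
Rearranging for μ₀: μ₀ = (μ_n·τ_n − τ_data·x̄)/τ₀ = (18.8496·0.313823 − 0.304790·19.1) / 0.009033 = 0.093949/0.009033 ≈ 10.4.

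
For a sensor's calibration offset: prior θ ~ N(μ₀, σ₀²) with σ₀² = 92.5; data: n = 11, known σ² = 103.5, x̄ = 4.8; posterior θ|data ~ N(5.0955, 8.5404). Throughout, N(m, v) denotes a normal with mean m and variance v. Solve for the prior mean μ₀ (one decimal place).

With known observation variance, the Normal–Normal posterior has precision τ_n = τ₀ + n/σ² and mean μ_n = (τ₀μ₀ + (n/σ²)x̄)/τ_n.
Here τ₀ = 1/92.5 = 0.010811 and τ_data = 11/103.5 = 0.106280, so τ_n = 0.117091.
Rearranging for μ₀: μ₀ = (μ_n·τ_n − τ_data·x̄)/τ₀ = (5.0955·0.117091 − 0.106280·4.8) / 0.010811 = 0.086493/0.010811 ≈ 8.0.

μ₀ = 8.0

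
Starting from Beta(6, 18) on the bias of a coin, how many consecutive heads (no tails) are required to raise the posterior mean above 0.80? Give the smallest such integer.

k = 67

After k heads and 0 tails the posterior is Beta(6+k, 18), with mean (6+k)/(6+18+k).
Set (6+k)/(24+k) > 0.80 and solve: k > (0.80·24 − 6)/(1 − 0.80) = 66.000.
The smallest integer exceeding 66.000 is 67.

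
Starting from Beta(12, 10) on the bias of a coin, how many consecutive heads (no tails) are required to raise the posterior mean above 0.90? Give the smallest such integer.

After k heads and 0 tails the posterior is Beta(12+k, 10), with mean (12+k)/(12+10+k).
Set (12+k)/(22+k) > 0.90 and solve: k > (0.90·22 − 12)/(1 − 0.90) = 78.000.
The smallest integer exceeding 78.000 is 79, and checking k=79: (91)/(101) = 0.9010 > 0.90.

k = 79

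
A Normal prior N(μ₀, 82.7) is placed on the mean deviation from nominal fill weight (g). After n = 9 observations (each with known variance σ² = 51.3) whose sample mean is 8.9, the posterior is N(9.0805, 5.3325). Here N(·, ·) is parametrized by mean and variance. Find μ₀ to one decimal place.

μ₀ = 11.7

The posterior mean is a precision-weighted average: μ_n = (τ₀μ₀ + τ_data·x̄)/(τ₀+τ_data), with τ₀=1/σ₀² and τ_data=n/σ².
Here τ₀ = 1/82.7 = 0.012092 and τ_data = 9/51.3 = 0.175439, so τ_n = 0.187531.
Rearranging for μ₀: μ₀ = (μ_n·τ_n − τ_data·x̄)/τ₀ = (9.0805·0.187531 − 0.175439·8.9) / 0.012092 = 0.141468/0.012092 ≈ 11.7.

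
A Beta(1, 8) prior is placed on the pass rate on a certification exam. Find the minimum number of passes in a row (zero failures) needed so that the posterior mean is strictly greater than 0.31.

k = 3

After k passes and 0 failures the posterior is Beta(1+k, 8), with mean (1+k)/(1+8+k).
Set (1+k)/(9+k) > 0.31 and solve: k > (0.31·9 − 1)/(1 − 0.31) = 2.594.
The smallest integer exceeding 2.594 is 3, and checking k=3: (4)/(12) = 0.3333 > 0.31.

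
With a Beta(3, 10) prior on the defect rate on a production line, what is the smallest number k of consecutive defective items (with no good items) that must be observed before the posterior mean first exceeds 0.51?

k = 8

After k defective items and 0 good items the posterior is Beta(3+k, 10), with mean (3+k)/(3+10+k).
Set (3+k)/(13+k) > 0.51 and solve: k > (0.51·13 − 3)/(1 − 0.51) = 7.408.
The smallest integer exceeding 7.408 is 8.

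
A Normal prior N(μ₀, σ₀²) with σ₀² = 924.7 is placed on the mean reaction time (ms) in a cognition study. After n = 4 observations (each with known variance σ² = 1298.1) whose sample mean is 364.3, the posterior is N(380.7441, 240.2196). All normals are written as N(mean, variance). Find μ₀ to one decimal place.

μ₀ = 427.6

With known observation variance, the Normal–Normal posterior has precision τ_n = τ₀ + n/σ² and mean μ_n = (τ₀μ₀ + (n/σ²)x̄)/τ_n.
Here τ₀ = 1/924.7 = 0.001081 and τ_data = 4/1298.1 = 0.003081, so τ_n = 0.004162.
Rearranging for μ₀: μ₀ = (μ_n·τ_n − τ_data·x̄)/τ₀ = (380.7441·0.004162 − 0.003081·364.3) / 0.001081 = 0.462249/0.001081 ≈ 427.6.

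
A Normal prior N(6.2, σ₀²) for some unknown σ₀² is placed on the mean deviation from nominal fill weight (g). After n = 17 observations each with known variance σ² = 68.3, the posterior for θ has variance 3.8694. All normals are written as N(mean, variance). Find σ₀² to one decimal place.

For the Normal–Normal model with known σ², precisions add: τ_n = τ₀ + n/σ².
So 1/σ₀² = 1/3.8694 − 17/68.3 = 0.258438 − 0.248902 = 0.009536.
Hence σ₀² = 1/0.009536 ≈ 104.9.

σ₀² = 104.9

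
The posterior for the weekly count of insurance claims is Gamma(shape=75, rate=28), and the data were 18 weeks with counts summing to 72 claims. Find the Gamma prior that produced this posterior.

A Gamma(α, β) prior (rate parametrization) on a Poisson rate with n observations summing to S gives posterior Gamma(α+S, β+n).
So α = 75 − 72 = 3 and β = 28 − 18 = 10.

Gamma(shape=3, rate=10)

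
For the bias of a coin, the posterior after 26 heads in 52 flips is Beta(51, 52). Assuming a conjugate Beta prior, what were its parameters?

Beta(25, 26)

Beta is conjugate to the binomial likelihood: posterior = Beta(α+s, β+f).
Subtract the data counts: 51−26=25, 52−26=26.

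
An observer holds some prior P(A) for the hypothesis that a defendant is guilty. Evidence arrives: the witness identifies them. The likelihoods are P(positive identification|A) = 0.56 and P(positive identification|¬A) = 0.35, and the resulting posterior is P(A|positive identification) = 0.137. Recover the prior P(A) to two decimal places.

Bayes' rule in odds form gives O(A|E) = O(A)·[P(E|A)/P(E|¬A)], hence O(A) = O(A|E)/LR.
Posterior odds = 0.137/(1−0.137) = 0.1587. LR = 0.56/0.35 = 1.6000.
Prior odds = 0.1587/1.6000 = 0.0992, so P(A) = 0.0992/(1+0.0992) ≈ 0.09.

P(A) = 0.09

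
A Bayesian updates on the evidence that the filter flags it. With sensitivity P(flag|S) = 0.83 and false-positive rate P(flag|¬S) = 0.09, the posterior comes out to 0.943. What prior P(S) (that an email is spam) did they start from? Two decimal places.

Bayes' rule in odds form gives O(S|E) = O(S)·[P(E|S)/P(E|¬S)], hence O(S) = O(S|E)/LR.
Posterior odds = 0.943/(1−0.943) = 16.5439. LR = 0.83/0.09 = 9.2222.
Prior odds = 16.5439/9.2222 = 1.7939, so P(S) = 1.7939/(1+1.7939) ≈ 0.64.

P(S) = 0.64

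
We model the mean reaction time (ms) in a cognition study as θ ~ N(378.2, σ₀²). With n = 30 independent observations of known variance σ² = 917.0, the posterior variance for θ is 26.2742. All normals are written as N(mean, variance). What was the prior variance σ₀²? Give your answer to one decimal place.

For the Normal–Normal model with known σ², precisions add: τ_n = τ₀ + n/σ².
So 1/σ₀² = 1/26.2742 − 30/917.0 = 0.038060 − 0.032715 = 0.005345.
Hence σ₀² = 1/0.005345 ≈ 187.1.

σ₀² = 187.1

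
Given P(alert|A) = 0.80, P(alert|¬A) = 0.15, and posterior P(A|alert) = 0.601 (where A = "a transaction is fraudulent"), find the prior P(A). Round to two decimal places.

In odds form, posterior odds = prior odds × likelihood ratio, so prior odds = posterior odds ÷ LR.
Posterior odds = 0.601/(1−0.601) = 1.5063. LR = 0.80/0.15 = 5.3333.
Prior odds = 1.5063/5.3333 = 0.2824, so P(A) = 0.2824/(1+0.2824) ≈ 0.22.

P(A) = 0.22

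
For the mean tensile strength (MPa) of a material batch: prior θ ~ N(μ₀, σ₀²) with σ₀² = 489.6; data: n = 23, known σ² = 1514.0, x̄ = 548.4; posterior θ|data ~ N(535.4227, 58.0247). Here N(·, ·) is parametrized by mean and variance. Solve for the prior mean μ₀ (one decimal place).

The posterior mean is a precision-weighted average: μ_n = (τ₀μ₀ + τ_data·x̄)/(τ₀+τ_data), with τ₀=1/σ₀² and τ_data=n/σ².
Here τ₀ = 1/489.6 = 0.002042 and τ_data = 23/1514.0 = 0.015192, so τ_n = 0.017234.
Rearranging for μ₀: μ₀ = (μ_n·τ_n − τ_data·x̄)/τ₀ = (535.4227·0.017234 − 0.015192·548.4) / 0.002042 = 0.896182/0.002042 ≈ 438.9.

μ₀ = 438.9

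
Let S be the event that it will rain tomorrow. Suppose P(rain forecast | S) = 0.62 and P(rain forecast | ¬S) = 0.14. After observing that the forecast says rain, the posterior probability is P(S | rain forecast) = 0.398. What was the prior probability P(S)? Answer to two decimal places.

P(S) = 0.13

In odds form, posterior odds = prior odds × likelihood ratio, so prior odds = posterior odds ÷ LR.
Posterior odds = 0.398/(1−0.398) = 0.6611. LR = 0.62/0.14 = 4.4286.
Prior odds = 0.6611/4.4286 = 0.1493, so P(S) = 0.1493/(1+0.1493) ≈ 0.13.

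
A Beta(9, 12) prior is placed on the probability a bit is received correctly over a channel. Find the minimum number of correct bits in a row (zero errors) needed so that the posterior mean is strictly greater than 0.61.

k = 10

After k correct bits and 0 errors the posterior is Beta(9+k, 12), with mean (9+k)/(9+12+k).
Set (9+k)/(21+k) > 0.61 and solve: k > (0.61·21 − 9)/(1 − 0.61) = 9.769.
The smallest integer exceeding 9.769 is 10, and checking k=10: (19)/(31) = 0.6129 > 0.61.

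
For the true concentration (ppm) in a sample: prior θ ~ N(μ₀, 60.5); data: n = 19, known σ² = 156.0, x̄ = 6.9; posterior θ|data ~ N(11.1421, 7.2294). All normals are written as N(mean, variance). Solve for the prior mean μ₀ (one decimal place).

μ₀ = 42.4

With known observation variance, the Normal–Normal posterior has precision τ_n = τ₀ + n/σ² and mean μ_n = (τ₀μ₀ + (n/σ²)x̄)/τ_n.
Here τ₀ = 1/60.5 = 0.016529 and τ_data = 19/156.0 = 0.121795, so τ_n = 0.138324.
Rearranging for μ₀: μ₀ = (μ_n·τ_n − τ_data·x̄)/τ₀ = (11.1421·0.138324 − 0.121795·6.9) / 0.016529 = 0.700834/0.016529 ≈ 42.4.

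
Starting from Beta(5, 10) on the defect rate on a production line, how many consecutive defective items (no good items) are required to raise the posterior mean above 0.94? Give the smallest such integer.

k = 152

After k defective items and 0 good items the posterior is Beta(5+k, 10), with mean (5+k)/(5+10+k).
Set (5+k)/(15+k) > 0.94 and solve: k > (0.94·15 − 5)/(1 − 0.94) = 151.667.
The smallest integer exceeding 151.667 is 152.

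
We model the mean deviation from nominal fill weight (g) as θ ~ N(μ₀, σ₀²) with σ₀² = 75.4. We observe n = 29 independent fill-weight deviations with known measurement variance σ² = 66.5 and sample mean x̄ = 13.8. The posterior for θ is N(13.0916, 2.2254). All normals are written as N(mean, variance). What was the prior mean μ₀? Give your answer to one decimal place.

With known observation variance, the Normal–Normal posterior has precision τ_n = τ₀ + n/σ² and mean μ_n = (τ₀μ₀ + (n/σ²)x̄)/τ_n.
Here τ₀ = 1/75.4 = 0.013263 and τ_data = 29/66.5 = 0.436090, so τ_n = 0.449353.
Rearranging for μ₀: μ₀ = (μ_n·τ_n − τ_data·x̄)/τ₀ = (13.0916·0.449353 − 0.436090·13.8) / 0.013263 = -0.135292/0.013263 ≈ -10.2.

μ₀ = -10.2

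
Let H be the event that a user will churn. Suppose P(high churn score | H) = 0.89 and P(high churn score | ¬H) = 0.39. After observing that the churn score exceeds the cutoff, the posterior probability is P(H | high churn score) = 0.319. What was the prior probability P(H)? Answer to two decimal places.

P(H) = 0.17

Bayes' rule in odds form gives O(H|E) = O(H)·[P(E|H)/P(E|¬H)], hence O(H) = O(H|E)/LR.
Posterior odds = 0.319/(1−0.319) = 0.4684. LR = 0.89/0.39 = 2.2821.
Prior odds = 0.4684/2.2821 = 0.2052, so P(H) = 0.2052/(1+0.2052) ≈ 0.17.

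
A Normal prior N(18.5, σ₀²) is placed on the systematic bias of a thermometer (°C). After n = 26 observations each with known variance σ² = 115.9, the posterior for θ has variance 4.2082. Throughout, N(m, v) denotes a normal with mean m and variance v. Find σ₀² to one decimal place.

σ₀² = 75.2

Posterior precision equals prior precision plus data precision: 1/σ_n² = 1/σ₀² + n/σ².
So 1/σ₀² = 1/4.2082 − 26/115.9 = 0.237631 − 0.224331 = 0.013300.
Hence σ₀² = 1/0.013300 ≈ 75.2.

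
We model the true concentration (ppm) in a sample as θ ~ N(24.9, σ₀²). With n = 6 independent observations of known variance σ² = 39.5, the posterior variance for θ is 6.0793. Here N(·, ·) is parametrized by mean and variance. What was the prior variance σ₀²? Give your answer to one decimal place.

σ₀² = 79.4

Posterior precision equals prior precision plus data precision: 1/σ_n² = 1/σ₀² + n/σ².
So 1/σ₀² = 1/6.0793 − 6/39.5 = 0.164493 − 0.151899 = 0.012594.
Hence σ₀² = 1/0.012594 ≈ 79.4.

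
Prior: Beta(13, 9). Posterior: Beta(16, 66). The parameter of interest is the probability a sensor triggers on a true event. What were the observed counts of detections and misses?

Under Beta–binomial conjugacy the posterior parameters are (α+s, β+f).
So s = 16 − 13 = 3 and f = 66 − 9 = 57.

3 detections and 57 misses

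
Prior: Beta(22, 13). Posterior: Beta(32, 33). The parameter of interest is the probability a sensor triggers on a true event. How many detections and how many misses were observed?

A Beta(a, b) prior with s successes and f failures in binomial data gives a Beta(a+s, b+f) posterior.
Match parameters: s=32−22=10, f=33−13=20.

10 detections and 20 misses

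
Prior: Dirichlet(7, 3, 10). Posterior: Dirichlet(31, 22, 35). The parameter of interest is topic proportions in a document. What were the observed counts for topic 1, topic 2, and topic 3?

counts (24, 19, 25)

For a Dirichlet(α) prior with multinomial counts c, the posterior is Dirichlet(α + c) componentwise.
Counts are posterior − prior componentwise: 31−7=24, 22−3=19, 35−10=25.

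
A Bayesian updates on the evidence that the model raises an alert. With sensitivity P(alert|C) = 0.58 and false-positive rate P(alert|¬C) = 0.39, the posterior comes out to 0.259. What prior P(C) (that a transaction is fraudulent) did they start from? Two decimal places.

In odds form, posterior odds = prior odds × likelihood ratio, so prior odds = posterior odds ÷ LR.
Posterior odds = 0.259/(1−0.259) = 0.3495. LR = 0.58/0.39 = 1.4872.
Prior odds = 0.3495/1.4872 = 0.2350, so P(C) = 0.2350/(1+0.2350) ≈ 0.19.

P(C) = 0.19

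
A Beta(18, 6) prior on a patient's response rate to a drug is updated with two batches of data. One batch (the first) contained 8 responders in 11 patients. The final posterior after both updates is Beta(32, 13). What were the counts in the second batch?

6 responders and 4 non-responders

Sequential conjugate updates are equivalent to a single update on the pooled data, so total successes = posterior α − prior α and total failures = posterior β − prior β.
Total across both batches: 32−18=14 responders, 13−6=7 non-responders.
Subtract the first batch: 14−8=6 responders and 7−3=4 non-responders.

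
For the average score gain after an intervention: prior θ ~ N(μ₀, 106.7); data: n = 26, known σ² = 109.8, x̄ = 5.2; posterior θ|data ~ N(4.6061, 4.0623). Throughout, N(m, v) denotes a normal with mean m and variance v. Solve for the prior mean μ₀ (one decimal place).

The posterior mean is a precision-weighted average: μ_n = (τ₀μ₀ + τ_data·x̄)/(τ₀+τ_data), with τ₀=1/σ₀² and τ_data=n/σ².
Here τ₀ = 1/106.7 = 0.009372 and τ_data = 26/109.8 = 0.236794, so τ_n = 0.246166.
Rearranging for μ₀: μ₀ = (μ_n·τ_n − τ_data·x̄)/τ₀ = (4.6061·0.246166 − 0.236794·5.2) / 0.009372 = -0.097464/0.009372 ≈ -10.4.

μ₀ = -10.4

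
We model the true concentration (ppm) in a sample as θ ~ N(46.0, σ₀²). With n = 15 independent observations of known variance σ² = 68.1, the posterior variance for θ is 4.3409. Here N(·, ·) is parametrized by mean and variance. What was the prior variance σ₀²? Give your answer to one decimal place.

σ₀² = 99.0

Posterior precision equals prior precision plus data precision: 1/σ_n² = 1/σ₀² + n/σ².
So 1/σ₀² = 1/4.3409 − 15/68.1 = 0.230367 − 0.220264 = 0.010103.
Hence σ₀² = 1/0.010103 ≈ 99.0.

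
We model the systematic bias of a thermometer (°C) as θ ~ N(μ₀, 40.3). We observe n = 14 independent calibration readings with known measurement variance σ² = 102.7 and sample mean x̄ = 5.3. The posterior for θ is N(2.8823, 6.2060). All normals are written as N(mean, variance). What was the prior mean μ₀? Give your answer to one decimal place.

μ₀ = -10.4

With known observation variance, the Normal–Normal posterior has precision τ_n = τ₀ + n/σ² and mean μ_n = (τ₀μ₀ + (n/σ²)x̄)/τ_n.
Here τ₀ = 1/40.3 = 0.024814 and τ_data = 14/102.7 = 0.136319, so τ_n = 0.161133.
Rearranging for μ₀: μ₀ = (μ_n·τ_n − τ_data·x̄)/τ₀ = (2.8823·0.161133 − 0.136319·5.3) / 0.024814 = -0.258057/0.024814 ≈ -10.4.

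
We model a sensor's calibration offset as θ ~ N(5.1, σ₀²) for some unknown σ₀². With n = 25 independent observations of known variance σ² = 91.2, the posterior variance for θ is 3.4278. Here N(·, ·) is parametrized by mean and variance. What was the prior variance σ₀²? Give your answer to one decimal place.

σ₀² = 56.8

For the Normal–Normal model with known σ², precisions add: τ_n = τ₀ + n/σ².
So 1/σ₀² = 1/3.4278 − 25/91.2 = 0.291732 − 0.274123 = 0.017609.
Hence σ₀² = 1/0.017609 ≈ 56.8.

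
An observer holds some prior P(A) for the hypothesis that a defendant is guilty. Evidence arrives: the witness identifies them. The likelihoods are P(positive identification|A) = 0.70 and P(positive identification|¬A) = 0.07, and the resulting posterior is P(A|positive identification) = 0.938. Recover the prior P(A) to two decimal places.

Bayes' rule in odds form gives O(A|E) = O(A)·[P(E|A)/P(E|¬A)], hence O(A) = O(A|E)/LR.
Posterior odds = 0.938/(1−0.938) = 15.1290. LR = 0.70/0.07 = 10.0000.
Prior odds = 15.1290/10.0000 = 1.5129, so P(A) = 1.5129/(1+1.5129) ≈ 0.60.

P(A) = 0.60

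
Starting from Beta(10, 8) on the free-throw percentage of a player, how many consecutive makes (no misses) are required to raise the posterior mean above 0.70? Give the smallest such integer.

After k makes and 0 misses the posterior is Beta(10+k, 8), with mean (10+k)/(10+8+k).
Set (10+k)/(18+k) > 0.70 and solve: k > (0.70·18 − 10)/(1 − 0.70) = 8.667.
The smallest integer exceeding 8.667 is 9, and checking k=9: (19)/(27) = 0.7037 > 0.70.

k = 9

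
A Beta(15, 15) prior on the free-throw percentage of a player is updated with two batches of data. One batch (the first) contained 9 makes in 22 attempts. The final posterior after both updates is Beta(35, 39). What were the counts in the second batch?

11 makes and 11 misses

Sequential conjugate updates are equivalent to a single update on the pooled data, so total successes = posterior α − prior α and total failures = posterior β − prior β.
Total across both batches: 35−15=20 makes, 39−15=24 misses.
Subtract the first batch: 20−9=11 makes and 24−13=11 misses.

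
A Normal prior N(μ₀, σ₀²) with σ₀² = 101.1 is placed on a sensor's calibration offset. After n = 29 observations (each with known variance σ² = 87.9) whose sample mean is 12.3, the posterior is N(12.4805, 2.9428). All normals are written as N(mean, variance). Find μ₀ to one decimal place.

The posterior mean is a precision-weighted average: μ_n = (τ₀μ₀ + τ_data·x̄)/(τ₀+τ_data), with τ₀=1/σ₀² and τ_data=n/σ².
Here τ₀ = 1/101.1 = 0.009891 and τ_data = 29/87.9 = 0.329920, so τ_n = 0.339811.
Rearranging for μ₀: μ₀ = (μ_n·τ_n − τ_data·x̄)/τ₀ = (12.4805·0.339811 − 0.329920·12.3) / 0.009891 = 0.182995/0.009891 ≈ 18.5.

μ₀ = 18.5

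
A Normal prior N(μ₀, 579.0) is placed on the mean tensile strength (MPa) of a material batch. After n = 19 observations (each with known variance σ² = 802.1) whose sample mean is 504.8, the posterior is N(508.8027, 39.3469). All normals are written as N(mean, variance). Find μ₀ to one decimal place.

With known observation variance, the Normal–Normal posterior has precision τ_n = τ₀ + n/σ² and mean μ_n = (τ₀μ₀ + (n/σ²)x̄)/τ_n.
Here τ₀ = 1/579.0 = 0.001727 and τ_data = 19/802.1 = 0.023688, so τ_n = 0.025415.
Rearranging for μ₀: μ₀ = (μ_n·τ_n − τ_data·x̄)/τ₀ = (508.8027·0.025415 − 0.023688·504.8) / 0.001727 = 0.973518/0.001727 ≈ 563.7.

μ₀ = 563.7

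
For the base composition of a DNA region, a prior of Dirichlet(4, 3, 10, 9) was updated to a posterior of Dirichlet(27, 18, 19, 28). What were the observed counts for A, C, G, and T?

counts (23, 15, 9, 19)

For a Dirichlet(α) prior with multinomial counts c, the posterior is Dirichlet(α + c) componentwise.
Counts are posterior − prior componentwise: 27−4=23, 18−3=15, 19−10=9, 28−9=19.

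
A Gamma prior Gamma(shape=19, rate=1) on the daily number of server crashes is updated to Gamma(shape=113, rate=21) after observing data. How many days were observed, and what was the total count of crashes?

n = 20 days with total 94 crashes

A Gamma(α, β) prior (rate parametrization) on a Poisson rate with n observations summing to S gives posterior Gamma(α+S, β+n).
Matching: Σxᵢ = 113 − 19 = 94 and n = 21 − 1 = 20.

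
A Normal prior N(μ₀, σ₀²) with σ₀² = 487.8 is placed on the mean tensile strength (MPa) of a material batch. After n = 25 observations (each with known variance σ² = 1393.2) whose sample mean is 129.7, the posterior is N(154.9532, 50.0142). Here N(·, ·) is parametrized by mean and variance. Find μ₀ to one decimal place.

μ₀ = 376.0

With known observation variance, the Normal–Normal posterior has precision τ_n = τ₀ + n/σ² and mean μ_n = (τ₀μ₀ + (n/σ²)x̄)/τ_n.
Here τ₀ = 1/487.8 = 0.002050 and τ_data = 25/1393.2 = 0.017944, so τ_n = 0.019994.
Rearranging for μ₀: μ₀ = (μ_n·τ_n − τ_data·x̄)/τ₀ = (154.9532·0.019994 − 0.017944·129.7) / 0.002050 = 0.770797/0.002050 ≈ 376.0.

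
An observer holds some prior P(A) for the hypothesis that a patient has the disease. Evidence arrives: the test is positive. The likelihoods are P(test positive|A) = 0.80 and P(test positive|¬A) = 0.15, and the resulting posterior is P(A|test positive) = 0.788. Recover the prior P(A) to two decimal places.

In odds form, posterior odds = prior odds × likelihood ratio, so prior odds = posterior odds ÷ LR.
Posterior odds = 0.788/(1−0.788) = 3.7170. LR = 0.80/0.15 = 5.3333.
Prior odds = 3.7170/5.3333 = 0.6969, so P(A) = 0.6969/(1+0.6969) ≈ 0.41.

P(A) = 0.41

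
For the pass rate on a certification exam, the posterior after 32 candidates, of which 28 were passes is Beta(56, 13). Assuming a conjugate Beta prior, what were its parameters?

Beta(28, 9)

Under Beta–binomial conjugacy the posterior parameters are (α+s, β+f).
Subtract the data counts: 56−28=28, 13−4=9.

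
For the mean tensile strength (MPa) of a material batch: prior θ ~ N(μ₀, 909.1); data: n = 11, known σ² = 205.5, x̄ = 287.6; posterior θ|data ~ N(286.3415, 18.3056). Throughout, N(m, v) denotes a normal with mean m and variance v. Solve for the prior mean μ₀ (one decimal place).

μ₀ = 225.1

With known observation variance, the Normal–Normal posterior has precision τ_n = τ₀ + n/σ² and mean μ_n = (τ₀μ₀ + (n/σ²)x̄)/τ_n.
Here τ₀ = 1/909.1 = 0.001100 and τ_data = 11/205.5 = 0.053528, so τ_n = 0.054628.
Rearranging for μ₀: μ₀ = (μ_n·τ_n − τ_data·x̄)/τ₀ = (286.3415·0.054628 − 0.053528·287.6) / 0.001100 = 0.247611/0.001100 ≈ 225.1.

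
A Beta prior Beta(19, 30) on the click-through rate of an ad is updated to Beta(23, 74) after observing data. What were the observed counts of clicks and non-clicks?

Under Beta–binomial conjugacy the posterior parameters are (α+s, β+f).
So s = 23 − 19 = 4 and f = 74 − 30 = 44.

4 clicks and 44 non-clicks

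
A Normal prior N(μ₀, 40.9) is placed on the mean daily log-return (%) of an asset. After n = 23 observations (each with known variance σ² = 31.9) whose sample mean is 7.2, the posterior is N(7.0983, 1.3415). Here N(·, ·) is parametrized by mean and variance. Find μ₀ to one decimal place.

μ₀ = 4.1

The posterior mean is a precision-weighted average: μ_n = (τ₀μ₀ + τ_data·x̄)/(τ₀+τ_data), with τ₀=1/σ₀² and τ_data=n/σ².
Here τ₀ = 1/40.9 = 0.024450 and τ_data = 23/31.9 = 0.721003, so τ_n = 0.745453.
Rearranging for μ₀: μ₀ = (μ_n·τ_n − τ_data·x̄)/τ₀ = (7.0983·0.745453 − 0.721003·7.2) / 0.024450 = 0.100227/0.024450 ≈ 4.1.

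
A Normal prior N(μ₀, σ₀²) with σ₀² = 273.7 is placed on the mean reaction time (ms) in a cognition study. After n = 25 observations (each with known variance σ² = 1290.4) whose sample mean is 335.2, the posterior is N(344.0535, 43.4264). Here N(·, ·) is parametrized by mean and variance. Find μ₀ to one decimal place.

The posterior mean is a precision-weighted average: μ_n = (τ₀μ₀ + τ_data·x̄)/(τ₀+τ_data), with τ₀=1/σ₀² and τ_data=n/σ².
Here τ₀ = 1/273.7 = 0.003654 and τ_data = 25/1290.4 = 0.019374, so τ_n = 0.023028.
Rearranging for μ₀: μ₀ = (μ_n·τ_n − τ_data·x̄)/τ₀ = (344.0535·0.023028 − 0.019374·335.2) / 0.003654 = 1.428699/0.003654 ≈ 391.0.

μ₀ = 391.0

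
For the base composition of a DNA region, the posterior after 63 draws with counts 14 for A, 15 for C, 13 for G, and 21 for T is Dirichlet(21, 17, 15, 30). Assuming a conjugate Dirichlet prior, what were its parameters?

Dirichlet(7, 2, 2, 9)

For a Dirichlet(α) prior with multinomial counts c, the posterior is Dirichlet(α + c) componentwise.
Subtract each count from the matching posterior parameter: 21−14=7, 17−15=2, 15−13=2, 30−21=9.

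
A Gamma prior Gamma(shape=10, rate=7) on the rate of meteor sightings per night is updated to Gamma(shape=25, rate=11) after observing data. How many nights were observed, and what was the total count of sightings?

n = 4 nights with total 15 sightings

A Gamma(α, β) prior (rate parametrization) on a Poisson rate with n observations summing to S gives posterior Gamma(α+S, β+n).
Matching: Σxᵢ = 25 − 10 = 15 and n = 11 − 7 = 4.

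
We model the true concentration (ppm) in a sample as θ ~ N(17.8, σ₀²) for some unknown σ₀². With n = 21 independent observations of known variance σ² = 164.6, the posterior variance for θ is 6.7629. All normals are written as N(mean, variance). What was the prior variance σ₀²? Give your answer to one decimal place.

Posterior precision equals prior precision plus data precision: 1/σ_n² = 1/σ₀² + n/σ².
So 1/σ₀² = 1/6.7629 − 21/164.6 = 0.147866 − 0.127582 = 0.020284.
Hence σ₀² = 1/0.020284 ≈ 49.3.

σ₀² = 49.3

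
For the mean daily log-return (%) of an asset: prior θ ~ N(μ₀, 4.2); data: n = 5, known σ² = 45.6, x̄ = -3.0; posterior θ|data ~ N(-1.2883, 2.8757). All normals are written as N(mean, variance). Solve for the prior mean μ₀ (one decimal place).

The posterior mean is a precision-weighted average: μ_n = (τ₀μ₀ + τ_data·x̄)/(τ₀+τ_data), with τ₀=1/σ₀² and τ_data=n/σ².
Here τ₀ = 1/4.2 = 0.238095 and τ_data = 5/45.6 = 0.109649, so τ_n = 0.347744.
Rearranging for μ₀: μ₀ = (μ_n·τ_n − τ_data·x̄)/τ₀ = (-1.2883·0.347744 − 0.109649·-3.0) / 0.238095 = -0.119052/0.238095 ≈ -0.5.

μ₀ = -0.5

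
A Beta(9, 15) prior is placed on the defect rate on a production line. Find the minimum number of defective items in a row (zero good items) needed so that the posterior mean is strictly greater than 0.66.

After k defective items and 0 good items the posterior is Beta(9+k, 15), with mean (9+k)/(9+15+k).
Set (9+k)/(24+k) > 0.66 and solve: k > (0.66·24 − 9)/(1 − 0.66) = 20.118.
The smallest integer exceeding 20.118 is 21.

k = 21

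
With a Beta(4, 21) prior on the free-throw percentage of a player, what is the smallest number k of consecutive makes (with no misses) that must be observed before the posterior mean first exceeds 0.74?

After k makes and 0 misses the posterior is Beta(4+k, 21), with mean (4+k)/(4+21+k).
Set (4+k)/(25+k) > 0.74 and solve: k > (0.74·25 − 4)/(1 − 0.74) = 55.769.
The smallest integer exceeding 55.769 is 56.

k = 56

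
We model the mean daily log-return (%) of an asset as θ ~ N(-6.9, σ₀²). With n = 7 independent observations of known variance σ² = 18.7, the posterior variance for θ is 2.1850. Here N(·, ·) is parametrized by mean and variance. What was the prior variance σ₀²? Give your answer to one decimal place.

For the Normal–Normal model with known σ², precisions add: τ_n = τ₀ + n/σ².
So 1/σ₀² = 1/2.1850 − 7/18.7 = 0.457666 − 0.374332 = 0.083334.
Hence σ₀² = 1/0.083334 ≈ 12.0.

σ₀² = 12.0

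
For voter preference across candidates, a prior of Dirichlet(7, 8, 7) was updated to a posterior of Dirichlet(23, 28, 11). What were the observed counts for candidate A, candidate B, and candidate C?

counts (16, 20, 4)

For a Dirichlet(α) prior with multinomial counts c, the posterior is Dirichlet(α + c) componentwise.
Counts are posterior − prior componentwise: 23−7=16, 28−8=20, 11−7=4.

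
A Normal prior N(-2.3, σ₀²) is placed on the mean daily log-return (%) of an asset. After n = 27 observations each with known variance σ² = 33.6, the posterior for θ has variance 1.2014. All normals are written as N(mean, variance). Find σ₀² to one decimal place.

Posterior precision equals prior precision plus data precision: 1/σ_n² = 1/σ₀² + n/σ².
So 1/σ₀² = 1/1.2014 − 27/33.6 = 0.832362 − 0.803571 = 0.028791.
Hence σ₀² = 1/0.028791 ≈ 34.7.

σ₀² = 34.7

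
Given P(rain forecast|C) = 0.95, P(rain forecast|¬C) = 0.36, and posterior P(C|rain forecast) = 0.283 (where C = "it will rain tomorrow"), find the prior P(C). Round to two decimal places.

In odds form, posterior odds = prior odds × likelihood ratio, so prior odds = posterior odds ÷ LR.
Posterior odds = 0.283/(1−0.283) = 0.3947. LR = 0.95/0.36 = 2.6389.
Prior odds = 0.3947/2.6389 = 0.1496, so P(C) = 0.1496/(1+0.1496) ≈ 0.13.

P(C) = 0.13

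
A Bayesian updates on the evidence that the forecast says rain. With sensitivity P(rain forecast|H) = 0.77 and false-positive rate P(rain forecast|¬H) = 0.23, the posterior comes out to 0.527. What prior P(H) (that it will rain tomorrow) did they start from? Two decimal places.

P(H) = 0.25

Bayes' rule in odds form gives O(H|E) = O(H)·[P(E|H)/P(E|¬H)], hence O(H) = O(H|E)/LR.
Posterior odds = 0.527/(1−0.527) = 1.1142. LR = 0.77/0.23 = 3.3478.
Prior odds = 1.1142/3.3478 = 0.3328, so P(H) = 0.3328/(1+0.3328) ≈ 0.25.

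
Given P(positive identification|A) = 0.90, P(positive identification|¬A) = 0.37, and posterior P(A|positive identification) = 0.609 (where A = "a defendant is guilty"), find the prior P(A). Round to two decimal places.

In odds form, posterior odds = prior odds × likelihood ratio, so prior odds = posterior odds ÷ LR.
Posterior odds = 0.609/(1−0.609) = 1.5575. LR = 0.90/0.37 = 2.4324.
Prior odds = 1.5575/2.4324 = 0.6403, so P(A) = 0.6403/(1+0.6403) ≈ 0.39.

P(A) = 0.39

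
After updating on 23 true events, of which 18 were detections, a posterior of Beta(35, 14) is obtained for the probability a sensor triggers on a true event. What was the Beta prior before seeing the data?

Beta is conjugate to the binomial likelihood: posterior = Beta(a+s, b+f).
So a = 35 − 18 = 17 and b = 14 − 5 = 9.

Beta(17, 9)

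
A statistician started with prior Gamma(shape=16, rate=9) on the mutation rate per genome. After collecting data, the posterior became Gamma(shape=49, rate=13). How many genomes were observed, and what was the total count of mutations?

n = 4 genomes with total 33 mutations

Gamma–Poisson conjugacy: posterior shape = α + Σxᵢ, posterior rate = β + n.
Matching: Σxᵢ = 49 − 16 = 33 and n = 13 − 9 = 4.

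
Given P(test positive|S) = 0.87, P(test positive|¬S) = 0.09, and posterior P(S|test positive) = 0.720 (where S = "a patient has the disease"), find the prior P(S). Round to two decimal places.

P(S) = 0.21

Bayes' rule in odds form gives O(S|E) = O(S)·[P(E|S)/P(E|¬S)], hence O(S) = O(S|E)/LR.
Posterior odds = 0.720/(1−0.720) = 2.5714. LR = 0.87/0.09 = 9.6667.
Prior odds = 2.5714/9.6667 = 0.2660, so P(S) = 0.2660/(1+0.2660) ≈ 0.21.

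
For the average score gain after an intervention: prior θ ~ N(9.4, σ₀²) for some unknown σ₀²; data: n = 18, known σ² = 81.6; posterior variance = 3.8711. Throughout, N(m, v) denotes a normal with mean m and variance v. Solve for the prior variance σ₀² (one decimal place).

σ₀² = 26.5

For the Normal–Normal model with known σ², precisions add: τ_n = τ₀ + n/σ².
So 1/σ₀² = 1/3.8711 − 18/81.6 = 0.258325 − 0.220588 = 0.037737.
Hence σ₀² = 1/0.037737 ≈ 26.5.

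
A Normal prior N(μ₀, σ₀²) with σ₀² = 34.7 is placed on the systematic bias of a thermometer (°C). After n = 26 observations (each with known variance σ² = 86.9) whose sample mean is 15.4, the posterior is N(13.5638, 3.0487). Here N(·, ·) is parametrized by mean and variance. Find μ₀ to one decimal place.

With known observation variance, the Normal–Normal posterior has precision τ_n = τ₀ + n/σ² and mean μ_n = (τ₀μ₀ + (n/σ²)x̄)/τ_n.
Here τ₀ = 1/34.7 = 0.028818 and τ_data = 26/86.9 = 0.299194, so τ_n = 0.328012.
Rearranging for μ₀: μ₀ = (μ_n·τ_n − τ_data·x̄)/τ₀ = (13.5638·0.328012 − 0.299194·15.4) / 0.028818 = -0.158498/0.028818 ≈ -5.5.

μ₀ = -5.5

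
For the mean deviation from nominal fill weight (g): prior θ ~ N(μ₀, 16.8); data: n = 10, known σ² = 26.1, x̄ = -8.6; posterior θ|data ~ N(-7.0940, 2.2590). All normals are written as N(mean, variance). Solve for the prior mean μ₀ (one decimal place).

The posterior mean is a precision-weighted average: μ_n = (τ₀μ₀ + τ_data·x̄)/(τ₀+τ_data), with τ₀=1/σ₀² and τ_data=n/σ².
Here τ₀ = 1/16.8 = 0.059524 and τ_data = 10/26.1 = 0.383142, so τ_n = 0.442666.
Rearranging for μ₀: μ₀ = (μ_n·τ_n − τ_data·x̄)/τ₀ = (-7.0940·0.442666 − 0.383142·-8.6) / 0.059524 = 0.154749/0.059524 ≈ 2.6.

μ₀ = 2.6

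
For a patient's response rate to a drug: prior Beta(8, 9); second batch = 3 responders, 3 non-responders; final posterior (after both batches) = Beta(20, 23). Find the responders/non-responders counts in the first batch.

9 responders and 11 non-responders

Sequential conjugate updates are equivalent to a single update on the pooled data, so total successes = posterior α − prior α and total failures = posterior β − prior β.
Total across both batches: 20−8=12 responders, 23−9=14 non-responders.
Subtract the second batch: 12−3=9 responders and 14−3=11 non-responders.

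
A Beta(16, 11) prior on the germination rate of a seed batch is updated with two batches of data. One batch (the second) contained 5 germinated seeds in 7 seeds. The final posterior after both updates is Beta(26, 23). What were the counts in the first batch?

5 germinated seeds and 10 non-germinating seeds

Because Beta–binomial updating is additive in the counts, the combined data contributed (α_post−α_prior, β_post−β_prior) successes and failures.
Total across both batches: 26−16=10 germinated seeds, 23−11=12 non-germinating seeds.
Subtract the second batch: 10−5=5 germinated seeds and 12−2=10 non-germinating seeds.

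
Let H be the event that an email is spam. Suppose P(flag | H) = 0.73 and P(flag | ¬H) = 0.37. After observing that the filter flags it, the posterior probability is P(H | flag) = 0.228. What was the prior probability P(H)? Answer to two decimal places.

P(H) = 0.13

In odds form, posterior odds = prior odds × likelihood ratio, so prior odds = posterior odds ÷ LR.
Posterior odds = 0.228/(1−0.228) = 0.2953. LR = 0.73/0.37 = 1.9730.
Prior odds = 0.2953/1.9730 = 0.1497, so P(H) = 0.1497/(1+0.1497) ≈ 0.13.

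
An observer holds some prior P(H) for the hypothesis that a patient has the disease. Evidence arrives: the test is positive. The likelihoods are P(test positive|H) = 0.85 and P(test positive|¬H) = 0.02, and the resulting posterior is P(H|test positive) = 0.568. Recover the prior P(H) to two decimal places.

P(H) = 0.03

In odds form, posterior odds = prior odds × likelihood ratio, so prior odds = posterior odds ÷ LR.
Posterior odds = 0.568/(1−0.568) = 1.3148. LR = 0.85/0.02 = 42.5000.
Prior odds = 1.3148/42.5000 = 0.0309, so P(H) = 0.0309/(1+0.0309) ≈ 0.03.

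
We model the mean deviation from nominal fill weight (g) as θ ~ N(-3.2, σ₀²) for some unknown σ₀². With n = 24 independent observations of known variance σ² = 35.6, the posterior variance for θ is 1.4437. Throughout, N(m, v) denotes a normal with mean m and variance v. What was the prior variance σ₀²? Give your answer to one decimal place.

σ₀² = 54.0

For the Normal–Normal model with known σ², precisions add: τ_n = τ₀ + n/σ².
So 1/σ₀² = 1/1.4437 − 24/35.6 = 0.692665 − 0.674157 = 0.018508.
Hence σ₀² = 1/0.018508 ≈ 54.0.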